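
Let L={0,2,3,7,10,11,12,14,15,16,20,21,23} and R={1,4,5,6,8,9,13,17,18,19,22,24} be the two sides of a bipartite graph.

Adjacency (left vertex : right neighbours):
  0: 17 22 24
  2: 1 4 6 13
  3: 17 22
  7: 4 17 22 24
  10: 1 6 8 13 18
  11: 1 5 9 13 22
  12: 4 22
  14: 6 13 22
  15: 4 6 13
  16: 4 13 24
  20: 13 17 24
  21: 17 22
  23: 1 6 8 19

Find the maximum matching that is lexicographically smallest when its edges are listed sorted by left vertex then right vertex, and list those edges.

Lex-smallest maximum matching: {(0,17), (2,1), (3,22), (7,4), (10,8), (11,5), (14,6), (15,13), (16,24), (23,19)}

|M| = 10 (so the lex-smallest maximum matching has 10 edges)
process left vertices in ascending order; for each, take the smallest-labelled available neighbour that still permits 10 edges overall, or leave it unmatched if none does
lex-smallest matching: {0-17, 2-1, 3-22, 7-4, 10-8, 11-5, 14-6, 15-13, 16-24, 23-19}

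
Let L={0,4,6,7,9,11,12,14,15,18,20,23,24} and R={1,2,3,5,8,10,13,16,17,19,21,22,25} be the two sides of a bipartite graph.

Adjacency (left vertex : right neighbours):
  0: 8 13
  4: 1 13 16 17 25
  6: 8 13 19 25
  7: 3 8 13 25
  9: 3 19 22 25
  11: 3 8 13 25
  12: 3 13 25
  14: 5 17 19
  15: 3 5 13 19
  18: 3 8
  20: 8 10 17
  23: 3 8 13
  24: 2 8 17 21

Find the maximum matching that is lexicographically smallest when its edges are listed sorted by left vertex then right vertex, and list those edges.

Lex-smallest maximum matching: {(0,8), (4,1), (6,19), (7,3), (9,22), (11,13), (12,25), (14,17), (15,5), (20,10), (24,2)}

|M| = 11 (so the lex-smallest maximum matching has 11 edges)
process left vertices in ascending order; for each, take the smallest-labelled available neighbour that still permits 11 edges overall, or leave it unmatched if none does
lex-smallest matching: {0-8, 4-1, 6-19, 7-3, 9-22, 11-13, 12-25, 14-17, 15-5, 20-10, 24-2}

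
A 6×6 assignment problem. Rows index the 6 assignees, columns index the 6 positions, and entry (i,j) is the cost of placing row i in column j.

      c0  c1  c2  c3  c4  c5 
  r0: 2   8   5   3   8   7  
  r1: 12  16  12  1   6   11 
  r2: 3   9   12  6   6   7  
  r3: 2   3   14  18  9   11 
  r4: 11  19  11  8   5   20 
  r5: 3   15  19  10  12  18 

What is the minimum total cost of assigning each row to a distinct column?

optimal assignment: row0→col2 (cost 5), row1→col3 (cost 1), row2→col5 (cost 7), row3→col1 (cost 3), row4→col4 (cost 5), row5→col0 (cost 3)
total = 5 + 1 + 7 + 3 + 5 + 3 = 24

Minimum assignment cost: 24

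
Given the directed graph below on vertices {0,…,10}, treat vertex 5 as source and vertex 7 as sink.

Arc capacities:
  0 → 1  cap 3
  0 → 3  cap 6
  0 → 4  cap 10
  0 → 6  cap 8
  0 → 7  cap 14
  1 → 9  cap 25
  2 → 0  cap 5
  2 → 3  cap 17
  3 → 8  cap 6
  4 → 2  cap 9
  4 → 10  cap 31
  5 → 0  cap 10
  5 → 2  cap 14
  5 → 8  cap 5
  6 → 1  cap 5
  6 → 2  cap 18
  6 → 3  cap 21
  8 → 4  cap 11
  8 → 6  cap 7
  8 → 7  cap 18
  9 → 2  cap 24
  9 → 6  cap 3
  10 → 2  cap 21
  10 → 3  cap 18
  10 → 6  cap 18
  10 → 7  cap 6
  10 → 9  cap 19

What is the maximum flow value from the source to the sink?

augment #1: 5→0→7 bottleneck 10, total now 10
augment #2: 5→8→7 bottleneck 5, total now 15
augment #3: 5→2→0→7 bottleneck 4, total now 19
augment #4: 5→2→3→8→7 bottleneck 6, total now 25
augment #5: 5→2→0→4→10→7 bottleneck 1, total now 26

Maximum flow value: 26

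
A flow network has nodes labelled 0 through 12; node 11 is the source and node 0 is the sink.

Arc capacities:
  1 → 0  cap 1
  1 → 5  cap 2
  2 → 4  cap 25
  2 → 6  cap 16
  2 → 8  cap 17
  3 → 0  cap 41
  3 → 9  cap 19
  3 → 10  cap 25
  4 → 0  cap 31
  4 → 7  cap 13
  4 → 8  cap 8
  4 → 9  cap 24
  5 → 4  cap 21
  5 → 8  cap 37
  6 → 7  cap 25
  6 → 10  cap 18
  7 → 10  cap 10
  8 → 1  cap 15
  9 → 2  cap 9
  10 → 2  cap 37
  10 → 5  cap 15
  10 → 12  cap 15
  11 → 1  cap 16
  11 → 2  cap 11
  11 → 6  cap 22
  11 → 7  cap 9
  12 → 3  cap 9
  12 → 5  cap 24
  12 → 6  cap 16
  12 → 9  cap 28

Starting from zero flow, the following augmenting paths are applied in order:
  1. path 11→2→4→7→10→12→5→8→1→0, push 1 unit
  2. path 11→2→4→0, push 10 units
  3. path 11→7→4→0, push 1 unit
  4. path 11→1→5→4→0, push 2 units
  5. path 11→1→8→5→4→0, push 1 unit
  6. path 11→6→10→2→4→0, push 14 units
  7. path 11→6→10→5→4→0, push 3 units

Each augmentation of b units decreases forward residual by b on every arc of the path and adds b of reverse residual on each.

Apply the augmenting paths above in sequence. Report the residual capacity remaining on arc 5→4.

Residual capacity of (5,4): 15

after path 1 (11→2→4→7→10→12→5→8→1→0, push 1): res(5,4)=21
after path 2 (11→2→4→0, push 10): res(5,4)=21
after path 3 (11→7→4→0, push 1): res(5,4)=21
after path 4 (11→1→5→4→0, push 2): res(5,4)=19
after path 5 (11→1→8→5→4→0, push 1): res(5,4)=18
after path 6 (11→6→10→2→4→0, push 14): res(5,4)=18
after path 7 (11→6→10→5→4→0, push 3): res(5,4)=15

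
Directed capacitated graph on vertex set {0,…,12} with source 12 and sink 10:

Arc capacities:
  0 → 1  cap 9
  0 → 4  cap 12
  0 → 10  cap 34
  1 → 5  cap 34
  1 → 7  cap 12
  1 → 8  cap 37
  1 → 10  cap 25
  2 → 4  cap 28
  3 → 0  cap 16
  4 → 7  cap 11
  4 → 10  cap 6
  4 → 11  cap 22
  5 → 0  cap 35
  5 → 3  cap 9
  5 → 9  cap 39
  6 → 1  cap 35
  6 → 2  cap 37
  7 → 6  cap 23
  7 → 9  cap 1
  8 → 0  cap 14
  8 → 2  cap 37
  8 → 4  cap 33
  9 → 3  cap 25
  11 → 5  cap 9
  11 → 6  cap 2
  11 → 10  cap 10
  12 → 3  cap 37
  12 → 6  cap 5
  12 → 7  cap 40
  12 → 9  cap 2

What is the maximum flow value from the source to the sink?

augment #1: 12→3→0→10 bottleneck 16, total now 16
augment #2: 12→6→1→10 bottleneck 5, total now 21
augment #3: 12→7→6→1→10 bottleneck 20, total now 41
augment #4: 12→7→6→2→4→10 bottleneck 3, total now 44

Maximum flow value: 44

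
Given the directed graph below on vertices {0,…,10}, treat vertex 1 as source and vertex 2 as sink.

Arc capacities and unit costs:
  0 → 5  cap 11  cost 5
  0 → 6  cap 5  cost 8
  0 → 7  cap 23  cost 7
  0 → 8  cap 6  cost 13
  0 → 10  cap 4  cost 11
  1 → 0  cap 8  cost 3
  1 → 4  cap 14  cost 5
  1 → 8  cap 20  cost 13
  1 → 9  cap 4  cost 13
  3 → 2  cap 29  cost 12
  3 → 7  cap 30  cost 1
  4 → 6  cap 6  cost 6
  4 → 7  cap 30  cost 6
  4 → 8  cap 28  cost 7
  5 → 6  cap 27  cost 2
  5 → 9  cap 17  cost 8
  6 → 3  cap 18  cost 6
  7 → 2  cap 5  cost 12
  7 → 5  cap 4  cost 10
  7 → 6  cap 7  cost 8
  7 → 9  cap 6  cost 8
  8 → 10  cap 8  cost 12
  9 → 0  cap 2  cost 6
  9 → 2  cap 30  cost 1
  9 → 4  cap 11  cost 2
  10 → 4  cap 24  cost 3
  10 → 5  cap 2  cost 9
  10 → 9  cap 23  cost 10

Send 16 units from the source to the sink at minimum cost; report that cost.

Minimum cost for 16 units: 272

shortest-cost path #1: 1→9→2 push 4 @ unit cost 14 (adds 56)
shortest-cost path #2: 1→0→5→9→2 push 8 @ unit cost 17 (adds 136)
shortest-cost path #3: 1→4→7→9→2 push 4 @ unit cost 20 (adds 80)
total cost = 272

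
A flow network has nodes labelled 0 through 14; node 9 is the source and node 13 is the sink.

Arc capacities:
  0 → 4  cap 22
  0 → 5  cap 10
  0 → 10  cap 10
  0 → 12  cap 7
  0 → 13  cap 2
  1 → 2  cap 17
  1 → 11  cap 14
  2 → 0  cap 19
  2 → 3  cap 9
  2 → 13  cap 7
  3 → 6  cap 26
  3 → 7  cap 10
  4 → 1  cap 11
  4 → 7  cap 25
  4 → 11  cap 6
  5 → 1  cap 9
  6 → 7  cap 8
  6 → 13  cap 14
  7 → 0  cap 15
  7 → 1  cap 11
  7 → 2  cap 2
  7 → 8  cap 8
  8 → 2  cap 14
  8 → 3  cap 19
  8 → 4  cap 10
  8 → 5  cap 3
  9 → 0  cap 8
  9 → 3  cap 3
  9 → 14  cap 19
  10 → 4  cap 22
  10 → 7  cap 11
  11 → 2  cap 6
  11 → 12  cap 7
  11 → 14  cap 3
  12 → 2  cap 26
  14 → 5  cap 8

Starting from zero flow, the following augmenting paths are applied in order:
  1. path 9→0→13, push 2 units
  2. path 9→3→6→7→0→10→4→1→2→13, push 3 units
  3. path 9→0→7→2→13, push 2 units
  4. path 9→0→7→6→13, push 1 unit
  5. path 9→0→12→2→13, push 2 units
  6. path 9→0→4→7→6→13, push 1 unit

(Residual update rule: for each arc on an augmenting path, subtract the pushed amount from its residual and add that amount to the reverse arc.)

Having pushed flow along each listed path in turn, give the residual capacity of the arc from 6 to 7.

Residual capacity of (6,7): 7

after path 1 (9→0→13, push 2): res(6,7)=8
after path 2 (9→3→6→7→0→10→4→1→2→13, push 3): res(6,7)=5
after path 3 (9→0→7→2→13, push 2): res(6,7)=5
after path 4 (9→0→7→6→13, push 1): res(6,7)=6
after path 5 (9→0→12→2→13, push 2): res(6,7)=6
after path 6 (9→0→4→7→6→13, push 1): res(6,7)=7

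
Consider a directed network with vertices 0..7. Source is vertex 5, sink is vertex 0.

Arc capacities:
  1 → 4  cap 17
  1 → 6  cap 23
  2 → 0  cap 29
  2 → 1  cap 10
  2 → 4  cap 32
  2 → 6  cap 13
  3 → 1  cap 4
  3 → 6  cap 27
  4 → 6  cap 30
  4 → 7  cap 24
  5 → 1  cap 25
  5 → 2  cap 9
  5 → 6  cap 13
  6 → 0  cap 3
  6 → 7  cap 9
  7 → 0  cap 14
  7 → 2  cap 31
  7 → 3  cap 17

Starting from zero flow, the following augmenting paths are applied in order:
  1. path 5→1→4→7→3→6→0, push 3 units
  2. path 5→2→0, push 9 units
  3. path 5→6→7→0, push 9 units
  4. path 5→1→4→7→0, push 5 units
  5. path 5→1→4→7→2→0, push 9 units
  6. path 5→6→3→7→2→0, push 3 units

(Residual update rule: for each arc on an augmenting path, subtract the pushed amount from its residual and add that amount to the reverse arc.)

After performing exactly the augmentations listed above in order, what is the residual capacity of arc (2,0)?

Residual capacity of (2,0): 8

after path 1 (5→1→4→7→3→6→0, push 3): res(2,0)=29
after path 2 (5→2→0, push 9): res(2,0)=20
after path 3 (5→6→7→0, push 9): res(2,0)=20
after path 4 (5→1→4→7→0, push 5): res(2,0)=20
after path 5 (5→1→4→7→2→0, push 9): res(2,0)=11
after path 6 (5→6→3→7→2→0, push 3): res(2,0)=8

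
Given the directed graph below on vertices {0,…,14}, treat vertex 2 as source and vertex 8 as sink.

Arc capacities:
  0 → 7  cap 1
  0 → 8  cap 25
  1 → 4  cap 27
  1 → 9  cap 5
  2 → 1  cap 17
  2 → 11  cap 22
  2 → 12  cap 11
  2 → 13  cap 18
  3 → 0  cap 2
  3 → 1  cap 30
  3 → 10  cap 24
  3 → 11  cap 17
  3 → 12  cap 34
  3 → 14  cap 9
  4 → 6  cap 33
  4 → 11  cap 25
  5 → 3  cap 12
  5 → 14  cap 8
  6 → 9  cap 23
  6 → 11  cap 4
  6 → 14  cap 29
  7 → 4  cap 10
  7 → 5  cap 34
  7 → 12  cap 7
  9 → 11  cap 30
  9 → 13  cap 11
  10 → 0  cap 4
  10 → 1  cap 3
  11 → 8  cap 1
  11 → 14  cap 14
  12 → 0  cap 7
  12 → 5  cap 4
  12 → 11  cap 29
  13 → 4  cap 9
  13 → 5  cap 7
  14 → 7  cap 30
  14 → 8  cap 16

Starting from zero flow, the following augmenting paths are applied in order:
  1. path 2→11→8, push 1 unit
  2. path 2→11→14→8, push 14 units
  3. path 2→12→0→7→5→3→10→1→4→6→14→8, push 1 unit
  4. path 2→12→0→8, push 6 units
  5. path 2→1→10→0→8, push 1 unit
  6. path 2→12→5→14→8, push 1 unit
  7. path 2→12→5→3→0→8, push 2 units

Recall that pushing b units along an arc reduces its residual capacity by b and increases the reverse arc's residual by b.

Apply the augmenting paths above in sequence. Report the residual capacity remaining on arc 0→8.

after path 1 (2→11→8, push 1): res(0,8)=25
after path 2 (2→11→14→8, push 14): res(0,8)=25
after path 3 (2→12→0→7→5→3→10→1→4→6→14→8, push 1): res(0,8)=25
after path 4 (2→12→0→8, push 6): res(0,8)=19
after path 5 (2→1→10→0→8, push 1): res(0,8)=18
after path 6 (2→12→5→14→8, push 1): res(0,8)=18
after path 7 (2→12→5→3→0→8, push 2): res(0,8)=16

Residual capacity of (0,8): 16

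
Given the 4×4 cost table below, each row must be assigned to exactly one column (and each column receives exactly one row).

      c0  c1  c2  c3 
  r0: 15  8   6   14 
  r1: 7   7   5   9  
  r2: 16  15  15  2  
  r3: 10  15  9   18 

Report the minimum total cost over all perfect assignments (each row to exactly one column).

one of 2 optimal assignments: row0→col1 (cost 8), row1→col2 (cost 5), row2→col3 (cost 2), row3→col0 (cost 10)
total = 8 + 5 + 2 + 10 = 25

Minimum assignment cost: 25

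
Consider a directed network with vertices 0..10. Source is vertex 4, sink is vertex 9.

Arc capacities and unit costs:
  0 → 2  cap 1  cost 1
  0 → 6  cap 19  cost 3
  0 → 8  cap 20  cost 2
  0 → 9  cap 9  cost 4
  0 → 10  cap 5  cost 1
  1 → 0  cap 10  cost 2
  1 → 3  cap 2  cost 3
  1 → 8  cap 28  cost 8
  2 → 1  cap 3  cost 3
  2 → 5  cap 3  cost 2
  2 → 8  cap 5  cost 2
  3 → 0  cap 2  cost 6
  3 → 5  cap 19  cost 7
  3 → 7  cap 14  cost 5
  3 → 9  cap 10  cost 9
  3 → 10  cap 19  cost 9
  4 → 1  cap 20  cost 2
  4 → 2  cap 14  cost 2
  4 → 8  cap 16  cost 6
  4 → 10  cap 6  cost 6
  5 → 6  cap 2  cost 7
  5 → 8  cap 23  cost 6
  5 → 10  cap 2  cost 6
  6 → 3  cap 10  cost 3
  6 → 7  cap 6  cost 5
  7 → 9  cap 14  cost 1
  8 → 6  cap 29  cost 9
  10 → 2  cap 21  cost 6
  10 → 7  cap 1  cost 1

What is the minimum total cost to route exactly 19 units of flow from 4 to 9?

shortest-cost path #1: 4→1→0→10→7→9 push 1 @ unit cost 7 (adds 7)
shortest-cost path #2: 4→1→0→9 push 9 @ unit cost 8 (adds 72)
shortest-cost path #3: 4→1→3→7→9 push 2 @ unit cost 11 (adds 22)
shortest-cost path #4: 4→10→0→6→7→9 push 1 @ unit cost 14 (adds 14)
shortest-cost path #5: 4→2→5→6→7→9 push 2 @ unit cost 17 (adds 34)
shortest-cost path #6: 4→2→8→6→7→9 push 3 @ unit cost 19 (adds 57)
shortest-cost path #7: 4→2→8→6→3→7→9 push 1 @ unit cost 22 (adds 22)
total cost = 228

Minimum cost for 19 units: 228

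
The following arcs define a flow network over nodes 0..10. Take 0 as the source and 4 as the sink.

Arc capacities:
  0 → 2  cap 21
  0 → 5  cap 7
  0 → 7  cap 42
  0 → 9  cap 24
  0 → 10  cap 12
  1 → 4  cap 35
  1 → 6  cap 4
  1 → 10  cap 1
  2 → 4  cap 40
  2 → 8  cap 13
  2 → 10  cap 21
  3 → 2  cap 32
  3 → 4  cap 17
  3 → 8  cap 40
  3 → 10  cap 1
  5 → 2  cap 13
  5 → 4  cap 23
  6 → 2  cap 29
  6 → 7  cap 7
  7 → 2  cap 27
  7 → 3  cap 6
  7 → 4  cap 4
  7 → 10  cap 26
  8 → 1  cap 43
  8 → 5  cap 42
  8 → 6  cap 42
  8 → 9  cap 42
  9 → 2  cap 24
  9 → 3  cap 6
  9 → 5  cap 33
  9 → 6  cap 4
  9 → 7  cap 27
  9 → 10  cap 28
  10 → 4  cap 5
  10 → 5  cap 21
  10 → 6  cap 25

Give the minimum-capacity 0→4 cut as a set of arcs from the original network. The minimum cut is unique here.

augment #1: 0→2→4 push 21
augment #2: 0→5→4 push 7
augment #3: 0→7→4 push 4
augment #4: 0→10→4 push 5
augment #5: 0→7→2→4 push 19
augment #6: 0→7→3→4 push 6
augment #7: 0→9→3→4 push 6
augment #8: 0→9→5→4 push 16
augment #9: 0→7→2→8→1→4 push 8
augment #10: 0→9→2→8→1→4 push 2
augment #11: 0→10→5→2→8→1→4 push 3
max flow = 97; residual-reachable set from 0 gives S-side
cut edges (S→T): {(2,4), (2,8), (5,4), (7,3), (7,4), (9,3), (10,4)} total cap 97

Min-cut arcs: {(2,4), (2,8), (5,4), (7,3), (7,4), (9,3), (10,4)} (total capacity 97)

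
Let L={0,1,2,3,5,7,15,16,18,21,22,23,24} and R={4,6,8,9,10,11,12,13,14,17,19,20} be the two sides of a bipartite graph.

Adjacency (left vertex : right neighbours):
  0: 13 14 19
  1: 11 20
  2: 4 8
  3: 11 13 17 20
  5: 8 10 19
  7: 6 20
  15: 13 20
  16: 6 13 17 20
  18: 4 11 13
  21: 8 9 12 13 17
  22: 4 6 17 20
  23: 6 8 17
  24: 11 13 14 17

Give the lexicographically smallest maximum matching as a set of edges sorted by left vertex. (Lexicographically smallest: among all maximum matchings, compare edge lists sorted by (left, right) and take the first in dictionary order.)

|M| = 11 (so the lex-smallest maximum matching has 11 edges)
process left vertices in ascending order; for each, take the smallest-labelled available neighbour that still permits 11 edges overall, or leave it unmatched if none does
lex-smallest matching: {0-19, 1-11, 2-4, 3-13, 5-10, 7-6, 15-20, 16-17, 21-9, 23-8, 24-14}

Lex-smallest maximum matching: {(0,19), (1,11), (2,4), (3,13), (5,10), (7,6), (15,20), (16,17), (21,9), (23,8), (24,14)}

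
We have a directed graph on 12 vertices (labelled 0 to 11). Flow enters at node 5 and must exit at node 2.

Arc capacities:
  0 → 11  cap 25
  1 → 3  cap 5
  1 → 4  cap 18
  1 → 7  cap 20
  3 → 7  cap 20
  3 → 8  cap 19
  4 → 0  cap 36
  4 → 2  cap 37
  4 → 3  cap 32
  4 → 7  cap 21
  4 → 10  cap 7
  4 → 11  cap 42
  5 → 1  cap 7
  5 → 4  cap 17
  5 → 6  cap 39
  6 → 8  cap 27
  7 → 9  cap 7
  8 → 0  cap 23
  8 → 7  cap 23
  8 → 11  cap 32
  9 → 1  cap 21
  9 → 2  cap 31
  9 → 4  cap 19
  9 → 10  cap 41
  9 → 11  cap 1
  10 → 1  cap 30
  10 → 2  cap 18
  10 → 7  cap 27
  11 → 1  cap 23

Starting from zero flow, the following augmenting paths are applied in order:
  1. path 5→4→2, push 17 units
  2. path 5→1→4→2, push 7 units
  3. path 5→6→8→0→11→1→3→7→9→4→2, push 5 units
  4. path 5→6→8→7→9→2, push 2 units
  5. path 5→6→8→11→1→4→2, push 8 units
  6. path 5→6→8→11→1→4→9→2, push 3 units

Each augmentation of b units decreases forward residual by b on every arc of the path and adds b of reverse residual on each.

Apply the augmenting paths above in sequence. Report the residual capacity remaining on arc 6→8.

Residual capacity of (6,8): 9

after path 1 (5→4→2, push 17): res(6,8)=27
after path 2 (5→1→4→2, push 7): res(6,8)=27
after path 3 (5→6→8→0→11→1→3→7→9→4→2, push 5): res(6,8)=22
after path 4 (5→6→8→7→9→2, push 2): res(6,8)=20
after path 5 (5→6→8→11→1→4→2, push 8): res(6,8)=12
after path 6 (5→6→8→11→1→4→9→2, push 3): res(6,8)=9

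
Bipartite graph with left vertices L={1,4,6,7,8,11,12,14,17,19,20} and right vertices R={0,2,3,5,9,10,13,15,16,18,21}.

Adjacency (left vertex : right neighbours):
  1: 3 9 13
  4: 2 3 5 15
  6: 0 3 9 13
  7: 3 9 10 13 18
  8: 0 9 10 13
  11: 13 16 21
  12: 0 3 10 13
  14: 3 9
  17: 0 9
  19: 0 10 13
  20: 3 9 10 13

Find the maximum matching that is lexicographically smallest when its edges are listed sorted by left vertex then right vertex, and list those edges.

|M| = 8 (so the lex-smallest maximum matching has 8 edges)
process left vertices in ascending order; for each, take the smallest-labelled available neighbour that still permits 8 edges overall, or leave it unmatched if none does
lex-smallest matching: {1-3, 4-2, 6-0, 7-18, 8-9, 11-16, 12-10, 19-13}

Lex-smallest maximum matching: {(1,3), (4,2), (6,0), (7,18), (8,9), (11,16), (12,10), (19,13)}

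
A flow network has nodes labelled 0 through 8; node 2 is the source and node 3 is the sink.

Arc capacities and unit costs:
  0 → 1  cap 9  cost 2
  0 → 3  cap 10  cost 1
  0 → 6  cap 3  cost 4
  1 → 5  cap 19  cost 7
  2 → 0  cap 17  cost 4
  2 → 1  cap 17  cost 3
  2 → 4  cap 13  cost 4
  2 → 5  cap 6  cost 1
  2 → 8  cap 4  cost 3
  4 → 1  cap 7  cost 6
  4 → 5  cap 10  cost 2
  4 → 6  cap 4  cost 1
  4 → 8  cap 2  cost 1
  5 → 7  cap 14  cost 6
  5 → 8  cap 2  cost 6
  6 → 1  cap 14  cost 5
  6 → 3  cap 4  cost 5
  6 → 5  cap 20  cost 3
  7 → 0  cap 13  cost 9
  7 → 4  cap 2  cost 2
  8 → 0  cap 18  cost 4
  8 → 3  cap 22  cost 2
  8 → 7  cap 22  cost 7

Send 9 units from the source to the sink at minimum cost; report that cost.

shortest-cost path #1: 2→8→3 push 4 @ unit cost 5 (adds 20)
shortest-cost path #2: 2→0→3 push 5 @ unit cost 5 (adds 25)
total cost = 45

Minimum cost for 9 units: 45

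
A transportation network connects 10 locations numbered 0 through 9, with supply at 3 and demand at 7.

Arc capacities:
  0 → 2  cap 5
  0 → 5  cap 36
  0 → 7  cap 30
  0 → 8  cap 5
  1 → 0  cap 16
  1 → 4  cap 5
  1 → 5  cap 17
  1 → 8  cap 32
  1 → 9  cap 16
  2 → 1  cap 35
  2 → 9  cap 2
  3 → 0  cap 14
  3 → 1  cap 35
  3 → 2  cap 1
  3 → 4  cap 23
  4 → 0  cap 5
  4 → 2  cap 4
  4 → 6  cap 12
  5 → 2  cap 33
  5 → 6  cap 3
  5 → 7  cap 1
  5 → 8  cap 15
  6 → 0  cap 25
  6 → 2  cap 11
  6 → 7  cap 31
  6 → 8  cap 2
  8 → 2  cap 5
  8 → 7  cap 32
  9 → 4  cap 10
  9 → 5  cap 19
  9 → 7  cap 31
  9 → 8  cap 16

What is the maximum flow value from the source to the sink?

Maximum flow value: 71

augment #1: 3→0→7 bottleneck 14, total now 14
augment #2: 3→1→0→7 bottleneck 16, total now 30
augment #3: 3→1→5→7 bottleneck 1, total now 31
augment #4: 3→1→8→7 bottleneck 18, total now 49
augment #5: 3→2→9→7 bottleneck 1, total now 50
augment #6: 3→4→6→7 bottleneck 12, total now 62
augment #7: 3→4→0→8→7 bottleneck 5, total now 67
augment #8: 3→4→2→9→7 bottleneck 1, total now 68
augment #9: 3→4→2→1→8→7 bottleneck 3, total now 71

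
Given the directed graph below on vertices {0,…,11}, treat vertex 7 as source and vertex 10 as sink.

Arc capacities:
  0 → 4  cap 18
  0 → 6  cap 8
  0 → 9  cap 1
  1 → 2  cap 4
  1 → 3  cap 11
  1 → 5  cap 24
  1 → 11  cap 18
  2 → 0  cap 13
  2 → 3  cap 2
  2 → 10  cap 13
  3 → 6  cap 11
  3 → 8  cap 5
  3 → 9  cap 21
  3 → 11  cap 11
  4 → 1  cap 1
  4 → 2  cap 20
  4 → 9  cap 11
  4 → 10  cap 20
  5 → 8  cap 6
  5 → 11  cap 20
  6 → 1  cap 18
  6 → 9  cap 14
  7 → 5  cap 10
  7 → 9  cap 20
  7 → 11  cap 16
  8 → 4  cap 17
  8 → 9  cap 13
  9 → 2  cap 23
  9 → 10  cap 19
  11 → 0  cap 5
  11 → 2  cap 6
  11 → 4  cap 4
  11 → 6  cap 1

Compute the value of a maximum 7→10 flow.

Maximum flow value: 42

augment #1: 7→9→10 bottleneck 19, total now 19
augment #2: 7→9→2→10 bottleneck 1, total now 20
augment #3: 7→11→2→10 bottleneck 6, total now 26
augment #4: 7→11→4→10 bottleneck 4, total now 30
augment #5: 7→5→8→4→10 bottleneck 6, total now 36
augment #6: 7→11→0→4→10 bottleneck 5, total now 41
augment #7: 7→11→6→1→2→10 bottleneck 1, total now 42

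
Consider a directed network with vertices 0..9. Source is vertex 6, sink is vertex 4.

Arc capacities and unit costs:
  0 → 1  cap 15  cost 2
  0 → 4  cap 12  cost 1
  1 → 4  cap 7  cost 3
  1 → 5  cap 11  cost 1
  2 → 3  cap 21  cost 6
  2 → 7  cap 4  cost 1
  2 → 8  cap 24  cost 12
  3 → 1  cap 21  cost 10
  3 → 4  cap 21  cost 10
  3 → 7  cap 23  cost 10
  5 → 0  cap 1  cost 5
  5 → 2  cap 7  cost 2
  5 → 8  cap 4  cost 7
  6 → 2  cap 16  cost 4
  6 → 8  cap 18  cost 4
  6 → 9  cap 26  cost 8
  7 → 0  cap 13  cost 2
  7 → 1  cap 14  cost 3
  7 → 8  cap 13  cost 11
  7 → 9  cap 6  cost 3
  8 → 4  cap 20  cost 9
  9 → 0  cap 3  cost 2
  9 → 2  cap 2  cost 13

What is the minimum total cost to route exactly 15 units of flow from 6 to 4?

shortest-cost path #1: 6→2→7→0→4 push 4 @ unit cost 8 (adds 32)
shortest-cost path #2: 6→9→0→4 push 3 @ unit cost 11 (adds 33)
shortest-cost path #3: 6→8→4 push 8 @ unit cost 13 (adds 104)
total cost = 169

Minimum cost for 15 units: 169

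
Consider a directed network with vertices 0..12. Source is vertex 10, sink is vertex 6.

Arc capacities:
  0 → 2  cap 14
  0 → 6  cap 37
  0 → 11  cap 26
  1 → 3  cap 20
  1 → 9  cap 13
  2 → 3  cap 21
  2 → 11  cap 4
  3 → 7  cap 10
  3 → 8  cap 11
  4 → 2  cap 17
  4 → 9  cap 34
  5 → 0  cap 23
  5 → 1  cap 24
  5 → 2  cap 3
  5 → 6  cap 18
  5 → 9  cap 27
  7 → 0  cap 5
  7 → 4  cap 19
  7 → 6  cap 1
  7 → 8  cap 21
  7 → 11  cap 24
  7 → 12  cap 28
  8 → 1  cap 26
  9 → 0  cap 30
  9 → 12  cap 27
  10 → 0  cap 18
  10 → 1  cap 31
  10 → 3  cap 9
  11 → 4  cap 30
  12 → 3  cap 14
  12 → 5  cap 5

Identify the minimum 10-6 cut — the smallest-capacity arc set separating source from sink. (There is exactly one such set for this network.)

augment #1: 10→0→6 push 18
augment #2: 10→3→7→6 push 1
augment #3: 10→1→9→0→6 push 13
augment #4: 10→3→7→0→6 push 5
augment #5: 10→3→7→12→5→6 push 3
augment #6: 10→1→3→7→12→5→6 push 1
max flow = 41; residual-reachable set from 10 gives S-side
cut edges (S→T): {(1,9), (3,7), (10,0)} total cap 41

Min-cut arcs: {(1,9), (3,7), (10,0)} (total capacity 41)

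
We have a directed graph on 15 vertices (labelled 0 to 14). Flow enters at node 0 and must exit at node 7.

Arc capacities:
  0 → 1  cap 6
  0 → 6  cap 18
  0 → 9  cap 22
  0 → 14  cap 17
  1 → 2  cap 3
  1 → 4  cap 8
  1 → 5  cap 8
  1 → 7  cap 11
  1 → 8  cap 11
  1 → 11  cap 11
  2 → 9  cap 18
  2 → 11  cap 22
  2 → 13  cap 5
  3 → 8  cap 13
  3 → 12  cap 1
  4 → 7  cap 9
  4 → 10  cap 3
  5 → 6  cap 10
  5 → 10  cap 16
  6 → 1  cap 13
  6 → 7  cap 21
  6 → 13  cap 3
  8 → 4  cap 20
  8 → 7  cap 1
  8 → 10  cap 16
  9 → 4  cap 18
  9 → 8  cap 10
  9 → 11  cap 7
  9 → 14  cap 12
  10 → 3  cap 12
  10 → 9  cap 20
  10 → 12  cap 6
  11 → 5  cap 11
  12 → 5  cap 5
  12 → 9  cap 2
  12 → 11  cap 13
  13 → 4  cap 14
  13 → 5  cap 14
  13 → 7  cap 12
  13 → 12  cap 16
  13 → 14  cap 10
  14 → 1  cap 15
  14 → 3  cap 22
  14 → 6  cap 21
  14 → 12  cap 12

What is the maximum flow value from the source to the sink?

augment #1: 0→1→7 bottleneck 6, total now 6
augment #2: 0→6→7 bottleneck 18, total now 24
augment #3: 0→9→4→7 bottleneck 9, total now 33
augment #4: 0→9→8→7 bottleneck 1, total now 34
augment #5: 0→14→1→7 bottleneck 5, total now 39
augment #6: 0→14→6→7 bottleneck 3, total now 42
augment #7: 0→14→6→13→7 bottleneck 3, total now 45
augment #8: 0→14→1→2→13→7 bottleneck 3, total now 48

Maximum flow value: 48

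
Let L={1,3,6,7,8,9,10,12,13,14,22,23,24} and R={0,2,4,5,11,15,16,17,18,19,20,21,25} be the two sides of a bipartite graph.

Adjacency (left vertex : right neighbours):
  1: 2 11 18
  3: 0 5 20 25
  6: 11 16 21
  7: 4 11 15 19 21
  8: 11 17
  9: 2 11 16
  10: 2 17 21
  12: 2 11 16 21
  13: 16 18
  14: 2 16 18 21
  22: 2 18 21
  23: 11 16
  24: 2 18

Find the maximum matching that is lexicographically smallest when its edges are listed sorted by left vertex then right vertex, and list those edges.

Lex-smallest maximum matching: {(1,2), (3,0), (6,11), (7,4), (8,17), (9,16), (10,21), (13,18)}

|M| = 8 (so the lex-smallest maximum matching has 8 edges)
process left vertices in ascending order; for each, take the smallest-labelled available neighbour that still permits 8 edges overall, or leave it unmatched if none does
lex-smallest matching: {1-2, 3-0, 6-11, 7-4, 8-17, 9-16, 10-21, 13-18}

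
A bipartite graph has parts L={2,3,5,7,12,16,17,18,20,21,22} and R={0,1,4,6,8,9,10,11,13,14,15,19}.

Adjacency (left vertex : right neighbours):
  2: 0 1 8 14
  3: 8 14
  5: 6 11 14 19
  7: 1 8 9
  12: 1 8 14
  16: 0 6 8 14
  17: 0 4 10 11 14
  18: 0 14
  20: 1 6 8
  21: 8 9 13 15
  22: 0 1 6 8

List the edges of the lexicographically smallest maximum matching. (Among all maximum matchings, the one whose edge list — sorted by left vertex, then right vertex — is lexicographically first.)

|M| = 9 (so the lex-smallest maximum matching has 9 edges)
process left vertices in ascending order; for each, take the smallest-labelled available neighbour that still permits 9 edges overall, or leave it unmatched if none does
lex-smallest matching: {2-0, 3-8, 5-11, 7-9, 12-1, 16-6, 17-4, 18-14, 21-13}

Lex-smallest maximum matching: {(2,0), (3,8), (5,11), (7,9), (12,1), (16,6), (17,4), (18,14), (21,13)}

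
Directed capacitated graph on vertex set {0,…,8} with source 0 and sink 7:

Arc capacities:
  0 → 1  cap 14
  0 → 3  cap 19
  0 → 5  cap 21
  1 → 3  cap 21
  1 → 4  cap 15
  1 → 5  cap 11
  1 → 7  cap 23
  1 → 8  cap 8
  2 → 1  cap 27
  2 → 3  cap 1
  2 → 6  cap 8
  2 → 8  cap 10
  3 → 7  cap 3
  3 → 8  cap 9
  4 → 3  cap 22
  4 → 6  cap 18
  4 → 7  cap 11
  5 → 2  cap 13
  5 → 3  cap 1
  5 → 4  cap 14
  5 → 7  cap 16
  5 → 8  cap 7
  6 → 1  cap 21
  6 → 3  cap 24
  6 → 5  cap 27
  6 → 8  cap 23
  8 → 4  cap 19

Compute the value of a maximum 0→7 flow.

augment #1: 0→1→7 bottleneck 14, total now 14
augment #2: 0→3→7 bottleneck 3, total now 17
augment #3: 0→5→7 bottleneck 16, total now 33
augment #4: 0→5→4→7 bottleneck 5, total now 38
augment #5: 0→3→8→4→7 bottleneck 6, total now 44
augment #6: 0→3→8→4→6→1→7 bottleneck 3, total now 47

Maximum flow value: 47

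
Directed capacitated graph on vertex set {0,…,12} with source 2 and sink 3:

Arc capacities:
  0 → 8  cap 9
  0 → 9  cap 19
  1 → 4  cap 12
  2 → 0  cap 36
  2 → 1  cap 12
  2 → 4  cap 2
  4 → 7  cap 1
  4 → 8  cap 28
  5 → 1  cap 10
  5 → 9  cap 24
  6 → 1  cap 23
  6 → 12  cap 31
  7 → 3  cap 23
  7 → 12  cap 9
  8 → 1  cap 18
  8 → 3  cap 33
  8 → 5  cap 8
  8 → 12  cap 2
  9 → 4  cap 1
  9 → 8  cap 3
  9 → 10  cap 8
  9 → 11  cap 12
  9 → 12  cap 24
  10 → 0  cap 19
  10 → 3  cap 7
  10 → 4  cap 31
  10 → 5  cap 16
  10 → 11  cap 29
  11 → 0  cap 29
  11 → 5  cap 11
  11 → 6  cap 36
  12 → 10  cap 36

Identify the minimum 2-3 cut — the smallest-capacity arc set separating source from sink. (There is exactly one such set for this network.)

Min-cut arcs: {(4,7), (8,3), (10,3)} (total capacity 41)

augment #1: 2→0→8→3 push 9
augment #2: 2→4→7→3 push 1
augment #3: 2→4→8→3 push 1
augment #4: 2→0→9→8→3 push 3
augment #5: 2→0→9→10→3 push 7
augment #6: 2→1→4→8→3 push 12
augment #7: 2→0→9→4→8→3 push 1
augment #8: 2→0→9→10→4→8→3 push 1
augment #9: 2→0→9→12→10→4→8→3 push 6
max flow = 41; residual-reachable set from 2 gives S-side
cut edges (S→T): {(4,7), (8,3), (10,3)} total cap 41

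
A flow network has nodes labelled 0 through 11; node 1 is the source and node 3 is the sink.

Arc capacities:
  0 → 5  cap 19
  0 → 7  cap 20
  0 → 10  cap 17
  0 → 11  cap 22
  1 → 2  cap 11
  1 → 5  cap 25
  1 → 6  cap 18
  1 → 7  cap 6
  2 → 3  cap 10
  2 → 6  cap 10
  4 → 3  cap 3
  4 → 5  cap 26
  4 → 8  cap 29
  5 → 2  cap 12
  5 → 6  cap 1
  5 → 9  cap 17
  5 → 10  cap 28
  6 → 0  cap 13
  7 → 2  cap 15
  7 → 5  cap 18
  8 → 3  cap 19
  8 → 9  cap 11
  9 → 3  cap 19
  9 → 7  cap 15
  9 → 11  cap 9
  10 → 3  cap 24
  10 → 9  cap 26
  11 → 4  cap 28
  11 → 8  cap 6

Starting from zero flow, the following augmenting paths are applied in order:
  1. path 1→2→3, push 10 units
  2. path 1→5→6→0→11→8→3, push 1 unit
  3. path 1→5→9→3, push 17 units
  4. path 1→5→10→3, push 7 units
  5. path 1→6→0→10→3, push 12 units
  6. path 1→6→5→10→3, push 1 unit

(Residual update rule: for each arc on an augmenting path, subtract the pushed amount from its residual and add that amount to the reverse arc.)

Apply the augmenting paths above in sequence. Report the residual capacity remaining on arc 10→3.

Residual capacity of (10,3): 4

after path 1 (1→2→3, push 10): res(10,3)=24
after path 2 (1→5→6→0→11→8→3, push 1): res(10,3)=24
after path 3 (1→5→9→3, push 17): res(10,3)=24
after path 4 (1→5→10→3, push 7): res(10,3)=17
after path 5 (1→6→0→10→3, push 12): res(10,3)=5
after path 6 (1→6→5→10→3, push 1): res(10,3)=4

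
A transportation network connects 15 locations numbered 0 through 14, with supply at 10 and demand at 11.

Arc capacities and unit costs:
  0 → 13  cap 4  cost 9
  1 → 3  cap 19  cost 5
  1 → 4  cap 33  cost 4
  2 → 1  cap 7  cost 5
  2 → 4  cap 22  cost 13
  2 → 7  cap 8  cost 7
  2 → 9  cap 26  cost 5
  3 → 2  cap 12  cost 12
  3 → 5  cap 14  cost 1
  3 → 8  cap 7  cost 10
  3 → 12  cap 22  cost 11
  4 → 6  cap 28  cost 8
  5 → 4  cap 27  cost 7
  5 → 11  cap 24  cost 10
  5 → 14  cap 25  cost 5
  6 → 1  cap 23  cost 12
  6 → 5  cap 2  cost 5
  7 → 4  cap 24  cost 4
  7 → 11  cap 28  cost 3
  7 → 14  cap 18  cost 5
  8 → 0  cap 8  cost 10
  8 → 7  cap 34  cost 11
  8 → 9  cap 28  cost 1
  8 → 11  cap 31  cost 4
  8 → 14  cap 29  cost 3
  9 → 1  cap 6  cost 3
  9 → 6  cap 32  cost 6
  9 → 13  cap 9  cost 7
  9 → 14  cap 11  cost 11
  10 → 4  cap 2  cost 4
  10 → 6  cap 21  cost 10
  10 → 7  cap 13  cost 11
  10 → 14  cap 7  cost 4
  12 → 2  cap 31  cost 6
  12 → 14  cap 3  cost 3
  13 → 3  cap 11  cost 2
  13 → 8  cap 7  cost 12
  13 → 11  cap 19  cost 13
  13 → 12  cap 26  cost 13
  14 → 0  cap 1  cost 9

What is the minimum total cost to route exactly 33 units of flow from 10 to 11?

Minimum cost for 33 units: 922

shortest-cost path #1: 10→7→11 push 13 @ unit cost 14 (adds 182)
shortest-cost path #2: 10→6→5→11 push 2 @ unit cost 25 (adds 50)
shortest-cost path #3: 10→14→0→13→11 push 1 @ unit cost 35 (adds 35)
shortest-cost path #4: 10→6→1→3→5→11 push 14 @ unit cost 38 (adds 532)
shortest-cost path #5: 10→6→1→3→8→11 push 3 @ unit cost 41 (adds 123)
total cost = 922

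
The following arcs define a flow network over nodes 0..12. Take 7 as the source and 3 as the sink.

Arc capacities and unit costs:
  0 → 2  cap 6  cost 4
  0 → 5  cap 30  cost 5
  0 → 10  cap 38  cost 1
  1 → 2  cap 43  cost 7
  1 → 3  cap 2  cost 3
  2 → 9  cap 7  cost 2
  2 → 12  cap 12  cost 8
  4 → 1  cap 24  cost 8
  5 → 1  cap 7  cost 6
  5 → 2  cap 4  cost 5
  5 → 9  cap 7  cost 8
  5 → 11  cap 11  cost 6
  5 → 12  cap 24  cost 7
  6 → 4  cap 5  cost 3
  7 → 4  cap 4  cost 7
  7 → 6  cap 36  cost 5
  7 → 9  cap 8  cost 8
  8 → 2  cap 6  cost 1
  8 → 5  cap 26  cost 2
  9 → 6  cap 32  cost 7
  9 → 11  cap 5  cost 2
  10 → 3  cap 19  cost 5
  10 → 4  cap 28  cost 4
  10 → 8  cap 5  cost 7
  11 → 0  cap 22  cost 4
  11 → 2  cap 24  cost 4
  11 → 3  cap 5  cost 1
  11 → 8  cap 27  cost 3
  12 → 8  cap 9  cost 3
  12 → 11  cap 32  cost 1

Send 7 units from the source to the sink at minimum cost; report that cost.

shortest-cost path #1: 7→9→11→3 push 5 @ unit cost 11 (adds 55)
shortest-cost path #2: 7→4→1→3 push 2 @ unit cost 18 (adds 36)
total cost = 91

Minimum cost for 7 units: 91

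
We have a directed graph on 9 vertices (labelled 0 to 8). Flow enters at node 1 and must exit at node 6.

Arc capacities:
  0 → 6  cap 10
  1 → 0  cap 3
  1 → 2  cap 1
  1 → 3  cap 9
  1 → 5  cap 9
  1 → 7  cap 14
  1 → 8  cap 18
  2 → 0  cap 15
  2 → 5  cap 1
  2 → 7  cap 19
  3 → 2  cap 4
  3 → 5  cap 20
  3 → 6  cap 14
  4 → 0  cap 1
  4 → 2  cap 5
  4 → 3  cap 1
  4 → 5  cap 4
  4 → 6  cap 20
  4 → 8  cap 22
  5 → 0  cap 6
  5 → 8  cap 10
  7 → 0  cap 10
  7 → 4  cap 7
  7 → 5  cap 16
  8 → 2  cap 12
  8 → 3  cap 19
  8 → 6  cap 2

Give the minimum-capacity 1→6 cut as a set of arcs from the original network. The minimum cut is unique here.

augment #1: 1→0→6 push 3
augment #2: 1→3→6 push 9
augment #3: 1→8→6 push 2
augment #4: 1→2→0→6 push 1
augment #5: 1→5→0→6 push 6
augment #6: 1→7→4→6 push 7
augment #7: 1→8→3→6 push 5
max flow = 33; residual-reachable set from 1 gives S-side
cut edges (S→T): {(0,6), (3,6), (7,4), (8,6)} total cap 33

Min-cut arcs: {(0,6), (3,6), (7,4), (8,6)} (total capacity 33)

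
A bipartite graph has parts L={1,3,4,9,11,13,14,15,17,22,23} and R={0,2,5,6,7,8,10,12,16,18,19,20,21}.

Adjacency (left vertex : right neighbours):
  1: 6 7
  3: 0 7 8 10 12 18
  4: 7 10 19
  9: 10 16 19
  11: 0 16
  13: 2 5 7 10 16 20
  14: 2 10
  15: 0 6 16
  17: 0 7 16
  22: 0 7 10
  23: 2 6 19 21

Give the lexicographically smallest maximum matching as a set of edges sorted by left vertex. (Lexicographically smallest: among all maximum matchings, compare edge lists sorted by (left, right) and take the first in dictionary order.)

Lex-smallest maximum matching: {(1,6), (3,8), (4,7), (9,19), (11,0), (13,5), (14,2), (15,16), (22,10), (23,21)}

|M| = 10 (so the lex-smallest maximum matching has 10 edges)
process left vertices in ascending order; for each, take the smallest-labelled available neighbour that still permits 10 edges overall, or leave it unmatched if none does
lex-smallest matching: {1-6, 3-8, 4-7, 9-19, 11-0, 13-5, 14-2, 15-16, 22-10, 23-21}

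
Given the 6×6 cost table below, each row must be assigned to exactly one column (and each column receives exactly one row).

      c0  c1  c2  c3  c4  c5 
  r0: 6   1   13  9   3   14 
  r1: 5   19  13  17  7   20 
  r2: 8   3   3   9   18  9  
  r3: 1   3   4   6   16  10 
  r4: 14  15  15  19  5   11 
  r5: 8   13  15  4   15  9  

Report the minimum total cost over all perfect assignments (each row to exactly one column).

Minimum assignment cost: 27

optimal assignment: row0→col1 (cost 1), row1→col4 (cost 7), row2→col2 (cost 3), row3→col0 (cost 1), row4→col5 (cost 11), row5→col3 (cost 4)
total = 1 + 7 + 3 + 1 + 11 + 4 = 27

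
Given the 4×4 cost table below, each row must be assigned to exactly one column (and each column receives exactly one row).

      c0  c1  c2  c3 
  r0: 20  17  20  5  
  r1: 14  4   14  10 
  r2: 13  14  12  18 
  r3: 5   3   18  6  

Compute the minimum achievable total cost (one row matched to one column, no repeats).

optimal assignment: row0→col3 (cost 5), row1→col1 (cost 4), row2→col2 (cost 12), row3→col0 (cost 5)
total = 5 + 4 + 12 + 5 = 26

Minimum assignment cost: 26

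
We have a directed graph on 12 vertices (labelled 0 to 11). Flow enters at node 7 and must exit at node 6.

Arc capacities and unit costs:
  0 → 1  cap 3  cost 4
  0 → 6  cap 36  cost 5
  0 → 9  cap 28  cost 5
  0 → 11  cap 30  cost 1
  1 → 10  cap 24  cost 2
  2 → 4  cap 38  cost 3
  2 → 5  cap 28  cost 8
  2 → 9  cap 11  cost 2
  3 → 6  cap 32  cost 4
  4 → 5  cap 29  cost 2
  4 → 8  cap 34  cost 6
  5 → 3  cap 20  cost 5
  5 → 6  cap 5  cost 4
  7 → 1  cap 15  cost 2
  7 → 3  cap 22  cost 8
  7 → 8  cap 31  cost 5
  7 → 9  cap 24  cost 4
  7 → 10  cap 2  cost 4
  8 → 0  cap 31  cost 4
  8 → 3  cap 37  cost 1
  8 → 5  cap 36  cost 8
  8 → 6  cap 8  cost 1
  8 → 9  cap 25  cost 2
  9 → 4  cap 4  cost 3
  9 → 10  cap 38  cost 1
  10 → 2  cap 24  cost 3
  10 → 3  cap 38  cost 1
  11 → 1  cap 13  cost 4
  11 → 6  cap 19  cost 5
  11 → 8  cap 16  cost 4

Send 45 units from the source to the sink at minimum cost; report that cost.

shortest-cost path #1: 7→8→6 push 8 @ unit cost 6 (adds 48)
shortest-cost path #2: 7→10→3→6 push 2 @ unit cost 9 (adds 18)
shortest-cost path #3: 7→1→10→3→6 push 15 @ unit cost 9 (adds 135)
shortest-cost path #4: 7→8→3→6 push 15 @ unit cost 10 (adds 150)
shortest-cost path #5: 7→9→4→5→6 push 4 @ unit cost 13 (adds 52)
shortest-cost path #6: 7→8→0→6 push 1 @ unit cost 14 (adds 14)
total cost = 417

Minimum cost for 45 units: 417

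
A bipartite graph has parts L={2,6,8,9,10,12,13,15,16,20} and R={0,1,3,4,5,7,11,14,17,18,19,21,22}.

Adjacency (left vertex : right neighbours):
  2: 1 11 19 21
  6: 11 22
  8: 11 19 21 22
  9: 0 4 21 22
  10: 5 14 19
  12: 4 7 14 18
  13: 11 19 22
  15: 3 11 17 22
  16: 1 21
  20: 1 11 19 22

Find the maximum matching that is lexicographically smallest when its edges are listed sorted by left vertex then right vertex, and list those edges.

|M| = 9 (so the lex-smallest maximum matching has 9 edges)
process left vertices in ascending order; for each, take the smallest-labelled available neighbour that still permits 9 edges overall, or leave it unmatched if none does
lex-smallest matching: {2-1, 6-11, 8-19, 9-0, 10-5, 12-4, 13-22, 15-3, 16-21}

Lex-smallest maximum matching: {(2,1), (6,11), (8,19), (9,0), (10,5), (12,4), (13,22), (15,3), (16,21)}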